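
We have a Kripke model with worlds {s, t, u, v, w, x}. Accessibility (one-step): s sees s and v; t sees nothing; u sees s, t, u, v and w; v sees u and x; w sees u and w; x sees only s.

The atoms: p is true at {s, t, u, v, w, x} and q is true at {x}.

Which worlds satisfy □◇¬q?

{s, t, v, w, x}

s: successors {s, v}; ◇¬q there: s:T, v:T. ✓
t: no successors, so □◇¬q holds vacuously. ✓
u: successors {s, t, u, v, w}; ◇¬q there: s:T, t:F, u:T, v:T, w:T. ✗
v: successors {u, x}; ◇¬q there: u:T, x:T. ✓
w: successors {u, w}; ◇¬q there: u:T, w:T. ✓
x: successors {s}; ◇¬q there: s:T. ✓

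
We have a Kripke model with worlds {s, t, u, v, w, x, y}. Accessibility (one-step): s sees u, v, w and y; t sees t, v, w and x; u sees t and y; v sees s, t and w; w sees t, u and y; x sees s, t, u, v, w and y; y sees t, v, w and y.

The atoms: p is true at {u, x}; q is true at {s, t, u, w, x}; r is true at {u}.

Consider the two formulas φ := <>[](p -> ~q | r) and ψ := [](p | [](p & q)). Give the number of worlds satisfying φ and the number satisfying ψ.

For <>[](p -> ~q | r):
s: successors {u, v, w, y}; [](p -> ~q | r) there: u:T, v:T, w:T, y:T. ✓
t: successors {t, v, w, x}; [](p -> ~q | r) there: t:F, v:T, w:T, x:T. ✓
u: successors {t, y}; [](p -> ~q | r) there: t:F, y:T. ✓
v: successors {s, t, w}; [](p -> ~q | r) there: s:T, t:F, w:T. ✓
w: successors {t, u, y}; [](p -> ~q | r) there: t:F, u:T, y:T. ✓
x: successors {s, t, u, v, w, y}; [](p -> ~q | r) there: s:T, t:F, u:T, v:T, w:T, y:T. ✓
y: successors {t, v, w, y}; [](p -> ~q | r) there: t:F, v:T, w:T, y:T. ✓
— 7 worlds.
For [](p | [](p & q)):
s: successors {u, v, w, y}; p | [](p & q) there: u:T, v:F, w:F, y:F. ✗
t: successors {t, v, w, x}; p | [](p & q) there: t:F, v:F, w:F, x:T. ✗
u: successors {t, y}; p | [](p & q) there: t:F, y:F. ✗
v: successors {s, t, w}; p | [](p & q) there: s:F, t:F, w:F. ✗
w: successors {t, u, y}; p | [](p & q) there: t:F, u:T, y:F. ✗
x: successors {s, t, u, v, w, y}; p | [](p & q) there: s:F, t:F, u:T, v:F, w:F, y:F. ✗
y: successors {t, v, w, y}; p | [](p & q) there: t:F, v:F, w:F, y:F. ✗
— 0 worlds.

7 and 0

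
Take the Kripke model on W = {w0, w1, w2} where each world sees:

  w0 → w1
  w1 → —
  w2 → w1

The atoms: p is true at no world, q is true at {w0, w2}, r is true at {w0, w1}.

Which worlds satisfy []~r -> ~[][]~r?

w0: []~r is F, ~[][]~r is F. ✓
w1: []~r is T, ~[][]~r is F. ✗
w2: []~r is F, ~[][]~r is F. ✓

{w0, w2}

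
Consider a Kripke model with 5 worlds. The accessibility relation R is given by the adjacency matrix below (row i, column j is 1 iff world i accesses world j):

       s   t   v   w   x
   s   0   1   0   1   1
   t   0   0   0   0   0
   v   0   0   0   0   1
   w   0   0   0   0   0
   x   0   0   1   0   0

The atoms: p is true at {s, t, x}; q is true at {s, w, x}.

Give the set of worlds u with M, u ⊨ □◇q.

{t, w, x}

s: successors {t, w, x}; ◇q there: t:F, w:F, x:F. ✗
t: no successors, so □◇q holds vacuously. ✓
v: successors {x}; ◇q there: x:F. ✗
w: no successors, so □◇q holds vacuously. ✓
x: successors {v}; ◇q there: v:T. ✓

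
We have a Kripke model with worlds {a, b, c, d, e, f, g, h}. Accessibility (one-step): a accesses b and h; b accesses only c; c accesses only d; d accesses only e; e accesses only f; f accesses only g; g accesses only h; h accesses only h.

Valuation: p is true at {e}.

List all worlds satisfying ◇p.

{d}

a: successors {b, h}; p there: b:F, h:F. ✗
b: successors {c}; p there: c:F. ✗
c: successors {d}; p there: d:F. ✗
d: successors {e}; p there: e:T. ✓
e: successors {f}; p there: f:F. ✗
f: successors {g}; p there: g:F. ✗
g: successors {h}; p there: h:F. ✗
h: successors {h}; p there: h:F. ✗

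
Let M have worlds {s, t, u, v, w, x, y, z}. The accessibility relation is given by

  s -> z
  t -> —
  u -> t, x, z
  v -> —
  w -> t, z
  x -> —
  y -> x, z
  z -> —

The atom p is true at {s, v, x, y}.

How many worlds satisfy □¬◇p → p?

s: □¬◇p is T, p is T. ✓
t: □¬◇p is T, p is F. ✗
u: □¬◇p is T, p is F. ✗
v: □¬◇p is T, p is T. ✓
w: □¬◇p is T, p is F. ✗
x: □¬◇p is T, p is T. ✓
y: □¬◇p is T, p is T. ✓
z: □¬◇p is T, p is F. ✗
Satisfying worlds: {s, v, x, y}.

4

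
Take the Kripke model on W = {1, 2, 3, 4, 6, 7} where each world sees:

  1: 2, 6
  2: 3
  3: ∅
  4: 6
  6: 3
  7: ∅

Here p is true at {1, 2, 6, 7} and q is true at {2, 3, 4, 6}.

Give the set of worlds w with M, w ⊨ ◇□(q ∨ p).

{1, 2, 4, 6}

1: successors {2, 6}; □(q ∨ p) there: 2:T, 6:T. ✓
2: successors {3}; □(q ∨ p) there: 3:T. ✓
3: no successors, so ◇□(q ∨ p) fails. ✗
4: successors {6}; □(q ∨ p) there: 6:T. ✓
6: successors {3}; □(q ∨ p) there: 3:T. ✓
7: no successors, so ◇□(q ∨ p) fails. ✗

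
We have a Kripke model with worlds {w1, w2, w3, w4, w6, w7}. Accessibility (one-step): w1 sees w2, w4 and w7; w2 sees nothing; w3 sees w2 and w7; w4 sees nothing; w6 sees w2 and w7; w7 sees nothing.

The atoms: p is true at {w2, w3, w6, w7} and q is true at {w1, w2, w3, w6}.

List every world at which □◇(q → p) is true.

{w2, w4, w7}

w1: successors {w2, w4, w7}; ◇(q → p) there: w2:F, w4:F, w7:F. ✗
w2: no successors, so □◇(q → p) holds vacuously. ✓
w3: successors {w2, w7}; ◇(q → p) there: w2:F, w7:F. ✗
w4: no successors, so □◇(q → p) holds vacuously. ✓
w6: successors {w2, w7}; ◇(q → p) there: w2:F, w7:F. ✗
w7: no successors, so □◇(q → p) holds vacuously. ✓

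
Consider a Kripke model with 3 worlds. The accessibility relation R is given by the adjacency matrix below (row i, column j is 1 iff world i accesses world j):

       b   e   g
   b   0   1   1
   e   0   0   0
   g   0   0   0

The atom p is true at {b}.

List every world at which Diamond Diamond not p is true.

b: successors {e, g}; Diamond not p there: e:F, g:F. ✗
e: no successors, so Diamond Diamond not p fails. ✗
g: no successors, so Diamond Diamond not p fails. ✗

∅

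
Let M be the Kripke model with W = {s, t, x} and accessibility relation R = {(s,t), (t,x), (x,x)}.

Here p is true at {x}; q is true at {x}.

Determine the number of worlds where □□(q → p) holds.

3

s: successors {t}; □(q → p) there: t:T. ✓
t: successors {x}; □(q → p) there: x:T. ✓
x: successors {x}; □(q → p) there: x:T. ✓
Satisfying worlds: {s, t, x}.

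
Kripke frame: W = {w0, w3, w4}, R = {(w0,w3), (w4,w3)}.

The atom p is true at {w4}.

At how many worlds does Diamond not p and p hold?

w0: Diamond not p is T, p is F. ✗
w3: Diamond not p is F, p is F. ✗
w4: Diamond not p is T, p is T. ✓
Satisfying worlds: {w4}.

1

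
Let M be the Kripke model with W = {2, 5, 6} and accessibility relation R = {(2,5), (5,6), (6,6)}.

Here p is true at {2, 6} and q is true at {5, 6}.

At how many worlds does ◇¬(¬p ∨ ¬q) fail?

2: successors {5}; ¬(¬p ∨ ¬q) there: 5:F. ✗
5: successors {6}; ¬(¬p ∨ ¬q) there: 6:T. ✓
6: successors {6}; ¬(¬p ∨ ¬q) there: 6:T. ✓
Satisfying worlds: {5, 6}.
So ◇¬(¬p ∨ ¬q) fails at the other 1 world.

1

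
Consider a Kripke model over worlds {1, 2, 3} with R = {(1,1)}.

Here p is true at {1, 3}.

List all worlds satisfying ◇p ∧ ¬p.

1: ◇p is T, ¬p is F. ✗
2: ◇p is F, ¬p is T. ✗
3: ◇p is F, ¬p is F. ✗

∅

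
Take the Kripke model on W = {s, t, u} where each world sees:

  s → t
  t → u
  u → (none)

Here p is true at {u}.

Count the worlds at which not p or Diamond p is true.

s: not p is T, Diamond p is F. ✓
t: not p is T, Diamond p is T. ✓
u: not p is F, Diamond p is F. ✗
Satisfying worlds: {s, t}.

2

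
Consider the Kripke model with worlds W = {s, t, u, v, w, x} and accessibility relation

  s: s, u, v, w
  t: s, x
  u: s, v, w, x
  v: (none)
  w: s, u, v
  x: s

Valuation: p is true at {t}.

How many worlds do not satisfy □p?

5

s: successors {s, u, v, w}; p there: s:F, u:F, v:F, w:F. ✗
t: successors {s, x}; p there: s:F, x:F. ✗
u: successors {s, v, w, x}; p there: s:F, v:F, w:F, x:F. ✗
v: no successors, so □p holds vacuously. ✓
w: successors {s, u, v}; p there: s:F, u:F, v:F. ✗
x: successors {s}; p there: s:F. ✗
Satisfying worlds: {v}.
So □p fails at the other 5 worlds.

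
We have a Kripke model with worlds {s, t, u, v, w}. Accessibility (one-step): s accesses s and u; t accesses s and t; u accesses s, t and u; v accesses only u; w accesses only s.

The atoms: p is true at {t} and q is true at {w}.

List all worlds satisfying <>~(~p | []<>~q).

∅

s: successors {s, u}; ~(~p | []<>~q) there: s:F, u:F. ✗
t: successors {s, t}; ~(~p | []<>~q) there: s:F, t:F. ✗
u: successors {s, t, u}; ~(~p | []<>~q) there: s:F, t:F, u:F. ✗
v: successors {u}; ~(~p | []<>~q) there: u:F. ✗
w: successors {s}; ~(~p | []<>~q) there: s:F. ✗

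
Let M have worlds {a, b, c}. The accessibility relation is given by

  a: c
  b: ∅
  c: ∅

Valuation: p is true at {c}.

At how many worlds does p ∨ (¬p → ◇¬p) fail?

a: p is F, ¬p → ◇¬p is F. ✗
b: p is F, ¬p → ◇¬p is F. ✗
c: p is T, ¬p → ◇¬p is T. ✓
Satisfying worlds: {c}.
So p ∨ (¬p → ◇¬p) fails at the other 2 worlds.

2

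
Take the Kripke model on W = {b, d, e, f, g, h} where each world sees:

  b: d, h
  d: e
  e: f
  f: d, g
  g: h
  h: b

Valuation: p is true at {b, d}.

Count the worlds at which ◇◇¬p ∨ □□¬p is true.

5

b: ◇◇¬p is T, □□¬p is F. ✓
d: ◇◇¬p is T, □□¬p is T. ✓
e: ◇◇¬p is T, □□¬p is F. ✓
f: ◇◇¬p is T, □□¬p is T. ✓
g: ◇◇¬p is F, □□¬p is F. ✗
h: ◇◇¬p is T, □□¬p is F. ✓
Satisfying worlds: {b, d, e, f, h}.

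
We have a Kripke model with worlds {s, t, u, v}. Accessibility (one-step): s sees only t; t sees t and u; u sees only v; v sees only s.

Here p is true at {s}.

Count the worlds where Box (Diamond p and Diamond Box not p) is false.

3

s: successors {t}; Diamond p and Diamond Box not p there: t:F. ✗
t: successors {t, u}; Diamond p and Diamond Box not p there: t:F, u:F. ✗
u: successors {v}; Diamond p and Diamond Box not p there: v:T. ✓
v: successors {s}; Diamond p and Diamond Box not p there: s:F. ✗
Satisfying worlds: {u}.
So Box (Diamond p and Diamond Box not p) fails at the other 3 worlds.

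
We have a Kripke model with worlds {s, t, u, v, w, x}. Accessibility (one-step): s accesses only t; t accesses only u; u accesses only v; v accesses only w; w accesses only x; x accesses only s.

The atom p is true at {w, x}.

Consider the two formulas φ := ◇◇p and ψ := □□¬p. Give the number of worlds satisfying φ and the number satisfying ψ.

2 and 4

For ◇◇p:
s: successors {t}; ◇p there: t:F. ✗
t: successors {u}; ◇p there: u:F. ✗
u: successors {v}; ◇p there: v:T. ✓
v: successors {w}; ◇p there: w:T. ✓
w: successors {x}; ◇p there: x:F. ✗
x: successors {s}; ◇p there: s:F. ✗
— 2 worlds.
For □□¬p:
s: successors {t}; □¬p there: t:T. ✓
t: successors {u}; □¬p there: u:T. ✓
u: successors {v}; □¬p there: v:F. ✗
v: successors {w}; □¬p there: w:F. ✗
w: successors {x}; □¬p there: x:T. ✓
x: successors {s}; □¬p there: s:T. ✓
— 4 worlds.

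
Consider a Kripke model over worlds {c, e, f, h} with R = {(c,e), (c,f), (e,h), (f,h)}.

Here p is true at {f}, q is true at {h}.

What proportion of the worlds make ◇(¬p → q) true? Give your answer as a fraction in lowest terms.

3/4

c: successors {e, f}; ¬p → q there: e:F, f:T. ✓
e: successors {h}; ¬p → q there: h:T. ✓
f: successors {h}; ¬p → q there: h:T. ✓
h: no successors, so ◇(¬p → q) fails. ✗
That's 3 of 4 worlds, so 3/4.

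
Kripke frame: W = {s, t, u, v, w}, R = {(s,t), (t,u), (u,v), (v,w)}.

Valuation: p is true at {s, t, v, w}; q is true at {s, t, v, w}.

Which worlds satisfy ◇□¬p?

s: successors {t}; □¬p there: t:T. ✓
t: successors {u}; □¬p there: u:F. ✗
u: successors {v}; □¬p there: v:F. ✗
v: successors {w}; □¬p there: w:T. ✓
w: no successors, so ◇□¬p fails. ✗

{s, v}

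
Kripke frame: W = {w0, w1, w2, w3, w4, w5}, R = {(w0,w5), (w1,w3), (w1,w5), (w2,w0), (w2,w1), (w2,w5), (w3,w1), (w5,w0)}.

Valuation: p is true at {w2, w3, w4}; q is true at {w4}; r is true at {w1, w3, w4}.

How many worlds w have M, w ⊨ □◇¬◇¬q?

1

w0: successors {w5}; ◇¬◇¬q there: w5:F. ✗
w1: successors {w3, w5}; ◇¬◇¬q there: w3:F, w5:F. ✗
w2: successors {w0, w1, w5}; ◇¬◇¬q there: w0:F, w1:F, w5:F. ✗
w3: successors {w1}; ◇¬◇¬q there: w1:F. ✗
w4: no successors, so □◇¬◇¬q holds vacuously. ✓
w5: successors {w0}; ◇¬◇¬q there: w0:F. ✗
Satisfying worlds: {w4}.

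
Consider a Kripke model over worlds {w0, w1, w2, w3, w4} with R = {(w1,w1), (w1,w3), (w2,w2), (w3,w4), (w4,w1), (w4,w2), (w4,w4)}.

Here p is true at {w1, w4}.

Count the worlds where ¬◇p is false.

3

w0: ◇p is F. ✓
w1: ◇p is T. ✗
w2: ◇p is F. ✓
w3: ◇p is T. ✗
w4: ◇p is T. ✗
Satisfying worlds: {w0, w2}.
So ¬◇p fails at the other 3 worlds.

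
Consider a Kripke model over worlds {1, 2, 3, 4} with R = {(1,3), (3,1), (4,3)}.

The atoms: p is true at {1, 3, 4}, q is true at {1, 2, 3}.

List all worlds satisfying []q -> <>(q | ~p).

1: []q is T, <>(q | ~p) is T. ✓
2: []q is T, <>(q | ~p) is F. ✗
3: []q is T, <>(q | ~p) is T. ✓
4: []q is T, <>(q | ~p) is T. ✓

{1, 3, 4}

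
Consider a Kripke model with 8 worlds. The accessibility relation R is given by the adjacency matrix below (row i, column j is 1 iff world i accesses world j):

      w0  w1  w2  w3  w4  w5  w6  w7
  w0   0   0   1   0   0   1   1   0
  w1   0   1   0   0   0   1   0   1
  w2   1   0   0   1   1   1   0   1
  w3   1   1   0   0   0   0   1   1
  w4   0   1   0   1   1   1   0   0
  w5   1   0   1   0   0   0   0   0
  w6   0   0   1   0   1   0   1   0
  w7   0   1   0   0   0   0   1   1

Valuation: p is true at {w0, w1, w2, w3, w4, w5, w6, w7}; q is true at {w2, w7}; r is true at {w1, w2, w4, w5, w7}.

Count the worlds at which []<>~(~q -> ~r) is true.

w0: successors {w2, w5, w6}; <>~(~q -> ~r) there: w2:T, w5:F, w6:T. ✗
w1: successors {w1, w5, w7}; <>~(~q -> ~r) there: w1:T, w5:F, w7:T. ✗
w2: successors {w0, w3, w4, w5, w7}; <>~(~q -> ~r) there: w0:T, w3:T, w4:T, w5:F, w7:T. ✗
w3: successors {w0, w1, w6, w7}; <>~(~q -> ~r) there: w0:T, w1:T, w6:T, w7:T. ✓
w4: successors {w1, w3, w4, w5}; <>~(~q -> ~r) there: w1:T, w3:T, w4:T, w5:F. ✗
w5: successors {w0, w2}; <>~(~q -> ~r) there: w0:T, w2:T. ✓
w6: successors {w2, w4, w6}; <>~(~q -> ~r) there: w2:T, w4:T, w6:T. ✓
w7: successors {w1, w6, w7}; <>~(~q -> ~r) there: w1:T, w6:T, w7:T. ✓
Satisfying worlds: {w3, w5, w6, w7}.

4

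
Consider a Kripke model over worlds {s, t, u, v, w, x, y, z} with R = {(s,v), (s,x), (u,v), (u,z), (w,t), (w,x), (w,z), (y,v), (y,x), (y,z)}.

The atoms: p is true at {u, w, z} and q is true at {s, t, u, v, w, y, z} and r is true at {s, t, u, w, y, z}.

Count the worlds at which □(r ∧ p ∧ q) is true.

4

s: successors {v, x}; r ∧ p ∧ q there: v:F, x:F. ✗
t: no successors, so □(r ∧ p ∧ q) holds vacuously. ✓
u: successors {v, z}; r ∧ p ∧ q there: v:F, z:T. ✗
v: no successors, so □(r ∧ p ∧ q) holds vacuously. ✓
w: successors {t, x, z}; r ∧ p ∧ q there: t:F, x:F, z:T. ✗
x: no successors, so □(r ∧ p ∧ q) holds vacuously. ✓
y: successors {v, x, z}; r ∧ p ∧ q there: v:F, x:F, z:T. ✗
z: no successors, so □(r ∧ p ∧ q) holds vacuously. ✓
Satisfying worlds: {t, v, x, z}.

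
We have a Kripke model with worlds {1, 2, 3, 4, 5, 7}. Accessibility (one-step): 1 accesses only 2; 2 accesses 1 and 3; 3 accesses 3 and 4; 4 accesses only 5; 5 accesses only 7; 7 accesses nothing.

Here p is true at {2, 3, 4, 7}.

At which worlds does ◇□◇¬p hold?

1: successors {2}; □◇¬p there: 2:F. ✗
2: successors {1, 3}; □◇¬p there: 1:T, 3:F. ✓
3: successors {3, 4}; □◇¬p there: 3:F, 4:F. ✗
4: successors {5}; □◇¬p there: 5:F. ✗
5: successors {7}; □◇¬p there: 7:T. ✓
7: no successors, so ◇□◇¬p fails. ✗

{2, 5}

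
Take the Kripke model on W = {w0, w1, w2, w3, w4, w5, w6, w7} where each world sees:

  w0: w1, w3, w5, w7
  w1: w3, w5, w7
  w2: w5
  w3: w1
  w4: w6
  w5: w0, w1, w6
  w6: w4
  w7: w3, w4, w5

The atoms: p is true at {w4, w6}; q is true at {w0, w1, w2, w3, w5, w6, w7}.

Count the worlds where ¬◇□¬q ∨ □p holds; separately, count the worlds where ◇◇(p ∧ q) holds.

7 and 5

For ¬◇□¬q ∨ □p:
w0: ¬◇□¬q is T, □p is F. ✓
w1: ¬◇□¬q is T, □p is F. ✓
w2: ¬◇□¬q is T, □p is F. ✓
w3: ¬◇□¬q is T, □p is F. ✓
w4: ¬◇□¬q is F, □p is T. ✓
w5: ¬◇□¬q is F, □p is F. ✗
w6: ¬◇□¬q is T, □p is T. ✓
w7: ¬◇□¬q is T, □p is F. ✓
— 7 worlds.
For ◇◇(p ∧ q):
w0: successors {w1, w3, w5, w7}; ◇(p ∧ q) there: w1:F, w3:F, w5:T, w7:F. ✓
w1: successors {w3, w5, w7}; ◇(p ∧ q) there: w3:F, w5:T, w7:F. ✓
w2: successors {w5}; ◇(p ∧ q) there: w5:T. ✓
w3: successors {w1}; ◇(p ∧ q) there: w1:F. ✗
w4: successors {w6}; ◇(p ∧ q) there: w6:F. ✗
w5: successors {w0, w1, w6}; ◇(p ∧ q) there: w0:F, w1:F, w6:F. ✗
w6: successors {w4}; ◇(p ∧ q) there: w4:T. ✓
w7: successors {w3, w4, w5}; ◇(p ∧ q) there: w3:F, w4:T, w5:T. ✓
— 5 worlds.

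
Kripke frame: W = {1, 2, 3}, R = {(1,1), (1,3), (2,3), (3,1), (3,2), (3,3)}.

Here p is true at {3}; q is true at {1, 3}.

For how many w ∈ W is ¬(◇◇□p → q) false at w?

2

1: ◇◇□p → q is T. ✗
2: ◇◇□p → q is F. ✓
3: ◇◇□p → q is T. ✗
Satisfying worlds: {2}.
So ¬(◇◇□p → q) fails at the other 2 worlds.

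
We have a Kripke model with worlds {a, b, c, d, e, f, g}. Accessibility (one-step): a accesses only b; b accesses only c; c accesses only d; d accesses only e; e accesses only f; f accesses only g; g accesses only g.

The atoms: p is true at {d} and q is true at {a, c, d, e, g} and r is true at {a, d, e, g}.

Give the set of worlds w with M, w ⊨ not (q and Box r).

{a, b, e, f}

a: q and Box r is F. ✓
b: q and Box r is F. ✓
c: q and Box r is T. ✗
d: q and Box r is T. ✗
e: q and Box r is F. ✓
f: q and Box r is F. ✓
g: q and Box r is T. ✗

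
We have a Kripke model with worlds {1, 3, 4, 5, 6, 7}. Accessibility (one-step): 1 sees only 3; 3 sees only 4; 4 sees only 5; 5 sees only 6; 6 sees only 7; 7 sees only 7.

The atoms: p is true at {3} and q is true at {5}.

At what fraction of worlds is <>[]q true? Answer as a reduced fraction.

1/6

1: successors {3}; []q there: 3:F. ✗
3: successors {4}; []q there: 4:T. ✓
4: successors {5}; []q there: 5:F. ✗
5: successors {6}; []q there: 6:F. ✗
6: successors {7}; []q there: 7:F. ✗
7: successors {7}; []q there: 7:F. ✗
That's 1 of 6 worlds, so 1/6.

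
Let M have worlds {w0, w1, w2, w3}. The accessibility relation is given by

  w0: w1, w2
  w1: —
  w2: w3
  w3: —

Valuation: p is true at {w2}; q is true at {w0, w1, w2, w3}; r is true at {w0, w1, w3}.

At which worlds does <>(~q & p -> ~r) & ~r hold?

{w2}

w0: <>(~q & p -> ~r) is T, ~r is F. ✗
w1: <>(~q & p -> ~r) is F, ~r is F. ✗
w2: <>(~q & p -> ~r) is T, ~r is T. ✓
w3: <>(~q & p -> ~r) is F, ~r is F. ✗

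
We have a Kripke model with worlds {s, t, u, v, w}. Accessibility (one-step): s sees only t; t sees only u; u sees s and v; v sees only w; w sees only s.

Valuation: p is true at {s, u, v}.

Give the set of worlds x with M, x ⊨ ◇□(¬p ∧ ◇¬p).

s: successors {t}; □(¬p ∧ ◇¬p) there: t:F. ✗
t: successors {u}; □(¬p ∧ ◇¬p) there: u:F. ✗
u: successors {s, v}; □(¬p ∧ ◇¬p) there: s:F, v:F. ✗
v: successors {w}; □(¬p ∧ ◇¬p) there: w:F. ✗
w: successors {s}; □(¬p ∧ ◇¬p) there: s:F. ✗

∅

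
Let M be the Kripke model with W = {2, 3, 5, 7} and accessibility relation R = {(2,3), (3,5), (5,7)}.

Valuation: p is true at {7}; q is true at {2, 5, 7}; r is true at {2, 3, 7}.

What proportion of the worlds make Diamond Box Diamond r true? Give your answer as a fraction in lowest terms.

1/2

2: successors {3}; Box Diamond r there: 3:T. ✓
3: successors {5}; Box Diamond r there: 5:F. ✗
5: successors {7}; Box Diamond r there: 7:T. ✓
7: no successors, so Diamond Box Diamond r fails. ✗
That's 2 of 4 worlds, so 2/4 = 1/2.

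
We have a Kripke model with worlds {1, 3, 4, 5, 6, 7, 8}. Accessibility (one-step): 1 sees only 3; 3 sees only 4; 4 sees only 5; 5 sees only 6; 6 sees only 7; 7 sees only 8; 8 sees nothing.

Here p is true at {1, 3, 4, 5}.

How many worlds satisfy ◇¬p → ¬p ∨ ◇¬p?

7

1: ◇¬p is F, ¬p ∨ ◇¬p is F. ✓
3: ◇¬p is F, ¬p ∨ ◇¬p is F. ✓
4: ◇¬p is F, ¬p ∨ ◇¬p is F. ✓
5: ◇¬p is T, ¬p ∨ ◇¬p is T. ✓
6: ◇¬p is T, ¬p ∨ ◇¬p is T. ✓
7: ◇¬p is T, ¬p ∨ ◇¬p is T. ✓
8: ◇¬p is F, ¬p ∨ ◇¬p is T. ✓
Satisfying worlds: {1, 3, 4, 5, 6, 7, 8}.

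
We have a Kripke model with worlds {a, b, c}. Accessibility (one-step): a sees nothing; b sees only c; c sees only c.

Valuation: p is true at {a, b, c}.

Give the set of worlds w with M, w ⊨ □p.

a: no successors, so □p holds vacuously. ✓
b: successors {c}; p there: c:T. ✓
c: successors {c}; p there: c:T. ✓

{a, b, c}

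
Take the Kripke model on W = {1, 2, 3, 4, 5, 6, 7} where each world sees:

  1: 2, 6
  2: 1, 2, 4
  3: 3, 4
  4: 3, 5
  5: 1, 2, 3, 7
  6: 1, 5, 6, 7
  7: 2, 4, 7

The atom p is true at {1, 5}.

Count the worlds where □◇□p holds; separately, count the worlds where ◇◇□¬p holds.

0 and 7

For □◇□p:
1: successors {2, 6}; ◇□p there: 2:F, 6:F. ✗
2: successors {1, 2, 4}; ◇□p there: 1:F, 2:F, 4:F. ✗
3: successors {3, 4}; ◇□p there: 3:F, 4:F. ✗
4: successors {3, 5}; ◇□p there: 3:F, 5:F. ✗
5: successors {1, 2, 3, 7}; ◇□p there: 1:F, 2:F, 3:F, 7:F. ✗
6: successors {1, 5, 6, 7}; ◇□p there: 1:F, 5:F, 6:F, 7:F. ✗
7: successors {2, 4, 7}; ◇□p there: 2:F, 4:F, 7:F. ✗
— 0 worlds.
For ◇◇□¬p:
1: successors {2, 6}; ◇□¬p there: 2:T, 6:T. ✓
2: successors {1, 2, 4}; ◇□¬p there: 1:F, 2:T, 4:T. ✓
3: successors {3, 4}; ◇□¬p there: 3:T, 4:T. ✓
4: successors {3, 5}; ◇□¬p there: 3:T, 5:T. ✓
5: successors {1, 2, 3, 7}; ◇□¬p there: 1:F, 2:T, 3:T, 7:T. ✓
6: successors {1, 5, 6, 7}; ◇□¬p there: 1:F, 5:T, 6:T, 7:T. ✓
7: successors {2, 4, 7}; ◇□¬p there: 2:T, 4:T, 7:T. ✓
— 7 worlds.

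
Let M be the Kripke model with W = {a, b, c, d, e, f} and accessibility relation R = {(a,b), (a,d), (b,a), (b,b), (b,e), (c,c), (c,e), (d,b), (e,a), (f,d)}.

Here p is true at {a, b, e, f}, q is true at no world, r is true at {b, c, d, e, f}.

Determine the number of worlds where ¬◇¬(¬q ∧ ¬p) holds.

1

a: ◇¬(¬q ∧ ¬p) is T. ✗
b: ◇¬(¬q ∧ ¬p) is T. ✗
c: ◇¬(¬q ∧ ¬p) is T. ✗
d: ◇¬(¬q ∧ ¬p) is T. ✗
e: ◇¬(¬q ∧ ¬p) is T. ✗
f: ◇¬(¬q ∧ ¬p) is F. ✓
Satisfying worlds: {f}.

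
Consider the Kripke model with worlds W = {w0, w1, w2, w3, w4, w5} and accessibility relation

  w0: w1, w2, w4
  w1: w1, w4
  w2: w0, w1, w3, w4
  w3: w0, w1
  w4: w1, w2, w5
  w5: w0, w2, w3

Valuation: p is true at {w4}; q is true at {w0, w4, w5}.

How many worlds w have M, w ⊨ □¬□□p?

6

w0: successors {w1, w2, w4}; ¬□□p there: w1:T, w2:T, w4:T. ✓
w1: successors {w1, w4}; ¬□□p there: w1:T, w4:T. ✓
w2: successors {w0, w1, w3, w4}; ¬□□p there: w0:T, w1:T, w3:T, w4:T. ✓
w3: successors {w0, w1}; ¬□□p there: w0:T, w1:T. ✓
w4: successors {w1, w2, w5}; ¬□□p there: w1:T, w2:T, w5:T. ✓
w5: successors {w0, w2, w3}; ¬□□p there: w0:T, w2:T, w3:T. ✓
Satisfying worlds: {w0, w1, w2, w3, w4, w5}.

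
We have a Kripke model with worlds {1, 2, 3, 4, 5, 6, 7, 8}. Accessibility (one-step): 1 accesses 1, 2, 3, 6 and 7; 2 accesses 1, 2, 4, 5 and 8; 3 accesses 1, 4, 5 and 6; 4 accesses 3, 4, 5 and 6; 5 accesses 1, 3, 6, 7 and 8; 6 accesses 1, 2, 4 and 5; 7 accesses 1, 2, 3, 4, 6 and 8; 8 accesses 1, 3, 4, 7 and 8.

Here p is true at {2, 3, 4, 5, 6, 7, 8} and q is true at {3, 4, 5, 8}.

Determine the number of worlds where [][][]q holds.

1: successors {1, 2, 3, 6, 7}; [][]q there: 1:F, 2:F, 3:F, 6:F, 7:F. ✗
2: successors {1, 2, 4, 5, 8}; [][]q there: 1:F, 2:F, 4:F, 5:F, 8:F. ✗
3: successors {1, 4, 5, 6}; [][]q there: 1:F, 4:F, 5:F, 6:F. ✗
4: successors {3, 4, 5, 6}; [][]q there: 3:F, 4:F, 5:F, 6:F. ✗
5: successors {1, 3, 6, 7, 8}; [][]q there: 1:F, 3:F, 6:F, 7:F, 8:F. ✗
6: successors {1, 2, 4, 5}; [][]q there: 1:F, 2:F, 4:F, 5:F. ✗
7: successors {1, 2, 3, 4, 6, 8}; [][]q there: 1:F, 2:F, 3:F, 4:F, 6:F, 8:F. ✗
8: successors {1, 3, 4, 7, 8}; [][]q there: 1:F, 3:F, 4:F, 7:F, 8:F. ✗
Satisfying worlds: ∅.

0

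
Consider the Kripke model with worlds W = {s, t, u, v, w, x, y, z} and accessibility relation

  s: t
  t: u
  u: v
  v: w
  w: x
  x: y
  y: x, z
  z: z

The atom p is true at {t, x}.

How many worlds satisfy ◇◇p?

2

s: successors {t}; ◇p there: t:F. ✗
t: successors {u}; ◇p there: u:F. ✗
u: successors {v}; ◇p there: v:F. ✗
v: successors {w}; ◇p there: w:T. ✓
w: successors {x}; ◇p there: x:F. ✗
x: successors {y}; ◇p there: y:T. ✓
y: successors {x, z}; ◇p there: x:F, z:F. ✗
z: successors {z}; ◇p there: z:F. ✗
Satisfying worlds: {v, x}.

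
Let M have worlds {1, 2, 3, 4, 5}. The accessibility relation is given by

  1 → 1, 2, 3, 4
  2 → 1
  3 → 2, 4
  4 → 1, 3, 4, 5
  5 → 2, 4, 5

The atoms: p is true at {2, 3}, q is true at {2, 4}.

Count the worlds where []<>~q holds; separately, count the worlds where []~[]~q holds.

For []<>~q:
1: successors {1, 2, 3, 4}; <>~q there: 1:T, 2:T, 3:F, 4:T. ✗
2: successors {1}; <>~q there: 1:T. ✓
3: successors {2, 4}; <>~q there: 2:T, 4:T. ✓
4: successors {1, 3, 4, 5}; <>~q there: 1:T, 3:F, 4:T, 5:T. ✗
5: successors {2, 4, 5}; <>~q there: 2:T, 4:T, 5:T. ✓
— 3 worlds.
For []~[]~q:
1: successors {1, 2, 3, 4}; ~[]~q there: 1:T, 2:F, 3:T, 4:T. ✗
2: successors {1}; ~[]~q there: 1:T. ✓
3: successors {2, 4}; ~[]~q there: 2:F, 4:T. ✗
4: successors {1, 3, 4, 5}; ~[]~q there: 1:T, 3:T, 4:T, 5:T. ✓
5: successors {2, 4, 5}; ~[]~q there: 2:F, 4:T, 5:T. ✗
— 2 worlds.

3 and 2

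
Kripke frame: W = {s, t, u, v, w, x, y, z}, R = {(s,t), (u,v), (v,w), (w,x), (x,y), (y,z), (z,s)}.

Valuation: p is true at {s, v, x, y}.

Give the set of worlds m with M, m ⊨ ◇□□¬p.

s: successors {t}; □□¬p there: t:T. ✓
t: no successors, so ◇□□¬p fails. ✗
u: successors {v}; □□¬p there: v:F. ✗
v: successors {w}; □□¬p there: w:F. ✗
w: successors {x}; □□¬p there: x:T. ✓
x: successors {y}; □□¬p there: y:F. ✗
y: successors {z}; □□¬p there: z:T. ✓
z: successors {s}; □□¬p there: s:T. ✓

{s, w, y, z}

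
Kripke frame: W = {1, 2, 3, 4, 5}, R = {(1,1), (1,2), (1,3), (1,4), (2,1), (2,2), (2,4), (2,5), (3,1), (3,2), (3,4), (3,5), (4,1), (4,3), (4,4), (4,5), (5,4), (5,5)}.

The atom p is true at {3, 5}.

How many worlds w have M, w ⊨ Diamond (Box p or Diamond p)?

5

1: successors {1, 2, 3, 4}; Box p or Diamond p there: 1:T, 2:T, 3:T, 4:T. ✓
2: successors {1, 2, 4, 5}; Box p or Diamond p there: 1:T, 2:T, 4:T, 5:T. ✓
3: successors {1, 2, 4, 5}; Box p or Diamond p there: 1:T, 2:T, 4:T, 5:T. ✓
4: successors {1, 3, 4, 5}; Box p or Diamond p there: 1:T, 3:T, 4:T, 5:T. ✓
5: successors {4, 5}; Box p or Diamond p there: 4:T, 5:T. ✓
Satisfying worlds: {1, 2, 3, 4, 5}.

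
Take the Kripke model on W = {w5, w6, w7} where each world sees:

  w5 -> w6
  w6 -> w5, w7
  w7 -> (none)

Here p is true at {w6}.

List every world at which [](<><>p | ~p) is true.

w5: successors {w6}; <><>p | ~p there: w6:T. ✓
w6: successors {w5, w7}; <><>p | ~p there: w5:T, w7:T. ✓
w7: no successors, so [](<><>p | ~p) holds vacuously. ✓

{w5, w6, w7}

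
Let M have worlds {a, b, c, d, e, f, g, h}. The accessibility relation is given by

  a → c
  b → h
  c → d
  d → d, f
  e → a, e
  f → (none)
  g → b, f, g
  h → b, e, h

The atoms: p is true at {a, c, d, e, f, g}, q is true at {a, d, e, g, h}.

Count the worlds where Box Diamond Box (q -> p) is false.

a: successors {c}; Diamond Box (q -> p) there: c:T. ✓
b: successors {h}; Diamond Box (q -> p) there: h:T. ✓
c: successors {d}; Diamond Box (q -> p) there: d:T. ✓
d: successors {d, f}; Diamond Box (q -> p) there: d:T, f:F. ✗
e: successors {a, e}; Diamond Box (q -> p) there: a:T, e:T. ✓
f: no successors, so Box Diamond Box (q -> p) holds vacuously. ✓
g: successors {b, f, g}; Diamond Box (q -> p) there: b:F, f:F, g:T. ✗
h: successors {b, e, h}; Diamond Box (q -> p) there: b:F, e:T, h:T. ✗
Satisfying worlds: {a, b, c, e, f}.
So Box Diamond Box (q -> p) fails at the other 3 worlds.

3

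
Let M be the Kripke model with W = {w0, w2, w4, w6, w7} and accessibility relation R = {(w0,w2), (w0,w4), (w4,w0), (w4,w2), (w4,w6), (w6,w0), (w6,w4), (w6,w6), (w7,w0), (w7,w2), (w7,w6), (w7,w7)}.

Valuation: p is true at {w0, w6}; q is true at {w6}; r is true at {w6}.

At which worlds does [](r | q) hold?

w0: successors {w2, w4}; r | q there: w2:F, w4:F. ✗
w2: no successors, so [](r | q) holds vacuously. ✓
w4: successors {w0, w2, w6}; r | q there: w0:F, w2:F, w6:T. ✗
w6: successors {w0, w4, w6}; r | q there: w0:F, w4:F, w6:T. ✗
w7: successors {w0, w2, w6, w7}; r | q there: w0:F, w2:F, w6:T, w7:F. ✗

{w2}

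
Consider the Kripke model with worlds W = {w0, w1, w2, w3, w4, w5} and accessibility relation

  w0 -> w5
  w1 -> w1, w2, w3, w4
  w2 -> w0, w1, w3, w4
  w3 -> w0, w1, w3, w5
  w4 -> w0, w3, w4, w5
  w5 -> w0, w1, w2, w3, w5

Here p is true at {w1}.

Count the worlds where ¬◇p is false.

w0: ◇p is F. ✓
w1: ◇p is T. ✗
w2: ◇p is T. ✗
w3: ◇p is T. ✗
w4: ◇p is F. ✓
w5: ◇p is T. ✗
Satisfying worlds: {w0, w4}.
So ¬◇p fails at the other 4 worlds.

4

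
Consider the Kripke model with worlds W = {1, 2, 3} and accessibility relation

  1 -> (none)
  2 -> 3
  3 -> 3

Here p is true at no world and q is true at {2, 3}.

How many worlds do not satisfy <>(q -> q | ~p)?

1: no successors, so <>(q -> q | ~p) fails. ✗
2: successors {3}; q -> q | ~p there: 3:T. ✓
3: successors {3}; q -> q | ~p there: 3:T. ✓
Satisfying worlds: {2, 3}.
So <>(q -> q | ~p) fails at the other 1 world.

1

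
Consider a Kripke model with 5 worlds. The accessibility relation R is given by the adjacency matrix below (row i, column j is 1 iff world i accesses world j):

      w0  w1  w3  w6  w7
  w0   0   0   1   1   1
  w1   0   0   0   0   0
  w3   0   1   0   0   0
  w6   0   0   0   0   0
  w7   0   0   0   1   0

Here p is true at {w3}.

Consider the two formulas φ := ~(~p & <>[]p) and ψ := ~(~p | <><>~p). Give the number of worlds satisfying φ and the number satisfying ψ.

3 and 1

For ~(~p & <>[]p):
w0: ~p & <>[]p is T. ✗
w1: ~p & <>[]p is F. ✓
w3: ~p & <>[]p is F. ✓
w6: ~p & <>[]p is F. ✓
w7: ~p & <>[]p is T. ✗
— 3 worlds.
For ~(~p | <><>~p):
w0: ~p | <><>~p is T. ✗
w1: ~p | <><>~p is T. ✗
w3: ~p | <><>~p is F. ✓
w6: ~p | <><>~p is T. ✗
w7: ~p | <><>~p is T. ✗
— 1 world.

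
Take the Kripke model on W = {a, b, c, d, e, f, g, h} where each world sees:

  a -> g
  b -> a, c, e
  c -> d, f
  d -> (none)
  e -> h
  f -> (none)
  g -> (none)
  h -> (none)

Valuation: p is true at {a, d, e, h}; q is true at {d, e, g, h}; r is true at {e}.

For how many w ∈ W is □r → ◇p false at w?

4

a: □r is F, ◇p is F. ✓
b: □r is F, ◇p is T. ✓
c: □r is F, ◇p is T. ✓
d: □r is T, ◇p is F. ✗
e: □r is F, ◇p is T. ✓
f: □r is T, ◇p is F. ✗
g: □r is T, ◇p is F. ✗
h: □r is T, ◇p is F. ✗
Satisfying worlds: {a, b, c, e}.
So □r → ◇p fails at the other 4 worlds.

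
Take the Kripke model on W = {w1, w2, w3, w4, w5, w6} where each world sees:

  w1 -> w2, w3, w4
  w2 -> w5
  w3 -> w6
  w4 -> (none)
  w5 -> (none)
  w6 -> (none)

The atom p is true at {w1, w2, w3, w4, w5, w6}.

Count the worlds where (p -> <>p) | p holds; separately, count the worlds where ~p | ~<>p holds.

6 and 3

For (p -> <>p) | p:
w1: p -> <>p is T, p is T. ✓
w2: p -> <>p is T, p is T. ✓
w3: p -> <>p is T, p is T. ✓
w4: p -> <>p is F, p is T. ✓
w5: p -> <>p is F, p is T. ✓
w6: p -> <>p is F, p is T. ✓
— 6 worlds.
For ~p | ~<>p:
w1: ~p is F, ~<>p is F. ✗
w2: ~p is F, ~<>p is F. ✗
w3: ~p is F, ~<>p is F. ✗
w4: ~p is F, ~<>p is T. ✓
w5: ~p is F, ~<>p is T. ✓
w6: ~p is F, ~<>p is T. ✓
— 3 worlds.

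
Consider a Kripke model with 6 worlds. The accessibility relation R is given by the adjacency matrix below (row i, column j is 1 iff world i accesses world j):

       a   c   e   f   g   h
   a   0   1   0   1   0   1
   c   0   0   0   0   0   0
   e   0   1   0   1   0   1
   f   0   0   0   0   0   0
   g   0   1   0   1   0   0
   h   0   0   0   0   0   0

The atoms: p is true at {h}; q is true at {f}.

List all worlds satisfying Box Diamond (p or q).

{c, f, h}

a: successors {c, f, h}; Diamond (p or q) there: c:F, f:F, h:F. ✗
c: no successors, so Box Diamond (p or q) holds vacuously. ✓
e: successors {c, f, h}; Diamond (p or q) there: c:F, f:F, h:F. ✗
f: no successors, so Box Diamond (p or q) holds vacuously. ✓
g: successors {c, f}; Diamond (p or q) there: c:F, f:F. ✗
h: no successors, so Box Diamond (p or q) holds vacuously. ✓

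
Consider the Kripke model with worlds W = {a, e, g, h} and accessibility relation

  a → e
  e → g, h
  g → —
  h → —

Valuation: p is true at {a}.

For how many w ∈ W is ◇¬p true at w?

a: successors {e}; ¬p there: e:T. ✓
e: successors {g, h}; ¬p there: g:T, h:T. ✓
g: no successors, so ◇¬p fails. ✗
h: no successors, so ◇¬p fails. ✗
Satisfying worlds: {a, e}.

2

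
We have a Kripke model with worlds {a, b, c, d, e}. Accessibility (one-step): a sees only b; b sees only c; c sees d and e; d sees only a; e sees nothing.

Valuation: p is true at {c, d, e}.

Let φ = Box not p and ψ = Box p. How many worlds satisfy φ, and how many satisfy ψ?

3 and 3

For Box not p:
a: successors {b}; not p there: b:T. ✓
b: successors {c}; not p there: c:F. ✗
c: successors {d, e}; not p there: d:F, e:F. ✗
d: successors {a}; not p there: a:T. ✓
e: no successors, so Box not p holds vacuously. ✓
— 3 worlds.
For Box p:
a: successors {b}; p there: b:F. ✗
b: successors {c}; p there: c:T. ✓
c: successors {d, e}; p there: d:T, e:T. ✓
d: successors {a}; p there: a:F. ✗
e: no successors, so Box p holds vacuously. ✓
— 3 worlds.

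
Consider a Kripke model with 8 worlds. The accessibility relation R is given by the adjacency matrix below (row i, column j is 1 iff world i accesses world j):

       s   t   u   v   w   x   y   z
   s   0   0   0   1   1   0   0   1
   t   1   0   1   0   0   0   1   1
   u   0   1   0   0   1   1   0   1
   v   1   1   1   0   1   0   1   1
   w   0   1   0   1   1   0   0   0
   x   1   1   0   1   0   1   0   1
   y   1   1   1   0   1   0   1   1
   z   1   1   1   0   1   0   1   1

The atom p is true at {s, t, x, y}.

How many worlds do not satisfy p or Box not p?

s: p is T, Box not p is T. ✓
t: p is T, Box not p is F. ✓
u: p is F, Box not p is F. ✗
v: p is F, Box not p is F. ✗
w: p is F, Box not p is F. ✗
x: p is T, Box not p is F. ✓
y: p is T, Box not p is F. ✓
z: p is F, Box not p is F. ✗
Satisfying worlds: {s, t, x, y}.
So p or Box not p fails at the other 4 worlds.

4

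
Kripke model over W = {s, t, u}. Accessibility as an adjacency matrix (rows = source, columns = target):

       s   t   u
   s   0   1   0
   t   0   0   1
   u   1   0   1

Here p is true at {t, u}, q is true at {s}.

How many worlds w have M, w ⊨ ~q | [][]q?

s: ~q is F, [][]q is F. ✗
t: ~q is T, [][]q is F. ✓
u: ~q is T, [][]q is F. ✓
Satisfying worlds: {t, u}.

2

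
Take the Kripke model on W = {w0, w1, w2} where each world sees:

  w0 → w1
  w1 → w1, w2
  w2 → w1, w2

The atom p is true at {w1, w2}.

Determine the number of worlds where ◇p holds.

w0: successors {w1}; p there: w1:T. ✓
w1: successors {w1, w2}; p there: w1:T, w2:T. ✓
w2: successors {w1, w2}; p there: w1:T, w2:T. ✓
Satisfying worlds: {w0, w1, w2}.

3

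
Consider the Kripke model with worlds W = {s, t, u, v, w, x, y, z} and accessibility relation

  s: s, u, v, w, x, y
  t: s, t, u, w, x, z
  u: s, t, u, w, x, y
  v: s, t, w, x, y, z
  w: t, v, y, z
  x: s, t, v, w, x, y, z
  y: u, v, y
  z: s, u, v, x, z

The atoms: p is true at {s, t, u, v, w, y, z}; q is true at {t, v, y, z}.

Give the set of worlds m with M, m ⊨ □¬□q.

{w, y, z}

s: successors {s, u, v, w, x, y}; ¬□q there: s:T, u:T, v:T, w:F, x:T, y:T. ✗
t: successors {s, t, u, w, x, z}; ¬□q there: s:T, t:T, u:T, w:F, x:T, z:T. ✗
u: successors {s, t, u, w, x, y}; ¬□q there: s:T, t:T, u:T, w:F, x:T, y:T. ✗
v: successors {s, t, w, x, y, z}; ¬□q there: s:T, t:T, w:F, x:T, y:T, z:T. ✗
w: successors {t, v, y, z}; ¬□q there: t:T, v:T, y:T, z:T. ✓
x: successors {s, t, v, w, x, y, z}; ¬□q there: s:T, t:T, v:T, w:F, x:T, y:T, z:T. ✗
y: successors {u, v, y}; ¬□q there: u:T, v:T, y:T. ✓
z: successors {s, u, v, x, z}; ¬□q there: s:T, u:T, v:T, x:T, z:T. ✓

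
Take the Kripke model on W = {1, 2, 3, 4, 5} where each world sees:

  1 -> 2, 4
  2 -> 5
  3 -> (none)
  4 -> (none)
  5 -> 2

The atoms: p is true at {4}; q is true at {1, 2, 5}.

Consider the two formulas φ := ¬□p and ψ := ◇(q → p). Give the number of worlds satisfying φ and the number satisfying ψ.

3 and 1

For ¬□p:
1: □p is F. ✓
2: □p is F. ✓
3: □p is T. ✗
4: □p is T. ✗
5: □p is F. ✓
— 3 worlds.
For ◇(q → p):
1: successors {2, 4}; q → p there: 2:F, 4:T. ✓
2: successors {5}; q → p there: 5:F. ✗
3: no successors, so ◇(q → p) fails. ✗
4: no successors, so ◇(q → p) fails. ✗
5: successors {2}; q → p there: 2:F. ✗
— 1 world.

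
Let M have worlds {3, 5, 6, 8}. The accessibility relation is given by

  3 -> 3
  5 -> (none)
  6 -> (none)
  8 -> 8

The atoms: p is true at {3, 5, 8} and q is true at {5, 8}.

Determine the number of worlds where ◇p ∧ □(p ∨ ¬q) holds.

3: ◇p is T, □(p ∨ ¬q) is T. ✓
5: ◇p is F, □(p ∨ ¬q) is T. ✗
6: ◇p is F, □(p ∨ ¬q) is T. ✗
8: ◇p is T, □(p ∨ ¬q) is T. ✓
Satisfying worlds: {3, 8}.

2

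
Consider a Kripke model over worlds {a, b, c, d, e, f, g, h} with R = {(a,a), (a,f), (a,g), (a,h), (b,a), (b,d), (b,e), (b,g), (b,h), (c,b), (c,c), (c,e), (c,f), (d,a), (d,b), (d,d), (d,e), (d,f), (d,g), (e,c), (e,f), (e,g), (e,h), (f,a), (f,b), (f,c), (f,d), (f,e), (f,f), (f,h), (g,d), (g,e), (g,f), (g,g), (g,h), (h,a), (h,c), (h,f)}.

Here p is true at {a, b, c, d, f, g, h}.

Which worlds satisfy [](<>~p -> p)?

{a, b, c, d, e, f, g, h}

a: successors {a, f, g, h}; <>~p -> p there: a:T, f:T, g:T, h:T. ✓
b: successors {a, d, e, g, h}; <>~p -> p there: a:T, d:T, e:T, g:T, h:T. ✓
c: successors {b, c, e, f}; <>~p -> p there: b:T, c:T, e:T, f:T. ✓
d: successors {a, b, d, e, f, g}; <>~p -> p there: a:T, b:T, d:T, e:T, f:T, g:T. ✓
e: successors {c, f, g, h}; <>~p -> p there: c:T, f:T, g:T, h:T. ✓
f: successors {a, b, c, d, e, f, h}; <>~p -> p there: a:T, b:T, c:T, d:T, e:T, f:T, h:T. ✓
g: successors {d, e, f, g, h}; <>~p -> p there: d:T, e:T, f:T, g:T, h:T. ✓
h: successors {a, c, f}; <>~p -> p there: a:T, c:T, f:T. ✓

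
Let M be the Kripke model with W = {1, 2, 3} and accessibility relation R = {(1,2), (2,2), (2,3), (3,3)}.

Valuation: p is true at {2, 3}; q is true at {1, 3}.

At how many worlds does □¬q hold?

1

1: successors {2}; ¬q there: 2:T. ✓
2: successors {2, 3}; ¬q there: 2:T, 3:F. ✗
3: successors {3}; ¬q there: 3:F. ✗
Satisfying worlds: {1}.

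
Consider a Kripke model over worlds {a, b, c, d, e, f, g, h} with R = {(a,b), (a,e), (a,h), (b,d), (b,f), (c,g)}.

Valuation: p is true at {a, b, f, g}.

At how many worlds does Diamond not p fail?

a: successors {b, e, h}; not p there: b:F, e:T, h:T. ✓
b: successors {d, f}; not p there: d:T, f:F. ✓
c: successors {g}; not p there: g:F. ✗
d: no successors, so Diamond not p fails. ✗
e: no successors, so Diamond not p fails. ✗
f: no successors, so Diamond not p fails. ✗
g: no successors, so Diamond not p fails. ✗
h: no successors, so Diamond not p fails. ✗
Satisfying worlds: {a, b}.
So Diamond not p fails at the other 6 worlds.

6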